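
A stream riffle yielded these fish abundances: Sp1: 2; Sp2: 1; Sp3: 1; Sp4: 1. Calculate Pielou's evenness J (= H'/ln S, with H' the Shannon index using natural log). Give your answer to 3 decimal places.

0.961

Total N = 2+1+1+1 = 5, so the proportions are 0.4, 0.2, 0.2, 0.2 (working shown to 5 dp, full precision carried).
H' = −Σ pᵢ ln pᵢ = −((-0.36652) + (-0.32189) + (-0.32189) + (-0.32189)) = 1.33218.
With S = 4 species, ln S = 1.38629, so J = 1.33218/1.38629 = 0.96096, i.e. 0.961 to 3 decimal places.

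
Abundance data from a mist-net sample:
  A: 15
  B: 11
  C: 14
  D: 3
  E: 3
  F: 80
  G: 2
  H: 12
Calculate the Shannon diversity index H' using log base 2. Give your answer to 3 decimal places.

Total N = 15+11+14+3+3+80+2+12 = 140, so the proportions are 0.10714, 0.07857, 0.1, 0.02143, 0.02143, 0.57143, 0.01429, 0.08571 (working shown to 5 dp, full precision carried).
Each pᵢ log₂ pᵢ term: 0.10714×(-3.22239)=-0.34526, 0.07857×(-3.66985)=-0.28835, 0.1×(-3.32193)=-0.33219, 0.02143×(-5.54432)=-0.11881, 0.02143×(-5.54432)=-0.11881, 0.57143×(-0.80735)=-0.46135, 0.01429×(-6.12928)=-0.08756, 0.08571×(-3.54432)=-0.30380.
Sum = -2.05611, so H' = 2.056.

2.056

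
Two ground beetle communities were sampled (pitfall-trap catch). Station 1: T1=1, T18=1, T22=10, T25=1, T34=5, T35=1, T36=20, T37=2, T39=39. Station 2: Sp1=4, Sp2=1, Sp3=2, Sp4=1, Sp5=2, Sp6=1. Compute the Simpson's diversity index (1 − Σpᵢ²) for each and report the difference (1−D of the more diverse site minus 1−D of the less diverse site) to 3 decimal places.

0.098

Station 1: N=80, proportions 0.0125, 0.0125, 0.125, 0.0125, 0.0625, 0.0125, 0.25, 0.025, 0.4875, giving 1−D = 0.67906 (working shown to 5 dp, full precision carried).
Station 2: N=11, proportions 0.36364, 0.09091, 0.18182, 0.09091, 0.18182, 0.09091, giving 1−D = 0.77686.
Difference = |0.67906 − 0.77686| = 0.09780, i.e. 0.098 to 3 decimal places.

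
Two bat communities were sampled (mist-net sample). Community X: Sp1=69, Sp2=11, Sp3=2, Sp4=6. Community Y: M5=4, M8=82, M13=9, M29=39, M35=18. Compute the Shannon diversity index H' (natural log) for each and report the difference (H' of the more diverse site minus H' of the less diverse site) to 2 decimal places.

Community X: N=88, proportions 0.78409, 0.125, 0.02273, 0.06818, giving H' = 0.71976 (working shown to 5 dp, full precision carried).
Community Y: N=152, proportions 0.02632, 0.53947, 0.05921, 0.25658, 0.11842, giving H' = 1.19772.
Difference = |0.71976 − 1.19772| = 0.47796, i.e. 0.48 to 2 decimal places.

0.48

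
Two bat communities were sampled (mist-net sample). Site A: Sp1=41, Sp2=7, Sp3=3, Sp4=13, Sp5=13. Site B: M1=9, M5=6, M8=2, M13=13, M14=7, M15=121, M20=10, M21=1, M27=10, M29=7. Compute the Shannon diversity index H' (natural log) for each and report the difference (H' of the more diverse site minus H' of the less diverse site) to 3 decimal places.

0.080

Site A: N=77, proportions 0.53247, 0.09091, 0.03896, 0.16883, 0.16883, giving H' = 1.28066 (working shown to 5 dp, full precision carried).
Site B: N=186, proportions 0.04839, 0.03226, 0.01075, 0.06989, 0.03763, 0.65054, 0.05376, 0.00538, 0.05376, 0.03763, giving H' = 1.36101.
Difference = |1.28066 − 1.36101| = 0.08035, i.e. 0.080 to 3 decimal places.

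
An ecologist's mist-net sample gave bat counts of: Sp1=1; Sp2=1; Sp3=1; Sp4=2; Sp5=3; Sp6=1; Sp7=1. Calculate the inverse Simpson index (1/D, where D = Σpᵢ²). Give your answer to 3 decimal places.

5.556

Total N = 1+1+1+2+3+1+1 = 10, so the proportions are 0.1, 0.1, 0.1, 0.2, 0.3, 0.1, 0.1 (working shown to 7 dp, full precision carried).
D = 0.1² + 0.1² + 0.1² + 0.2² + 0.3² + 0.1² + 0.1² = 0.0100000 + 0.0100000 + 0.0100000 + 0.0400000 + 0.0900000 + 0.0100000 + 0.0100000 = 0.1800000.
So 1/D = 5.55556, i.e. 5.556 to 3 decimal places.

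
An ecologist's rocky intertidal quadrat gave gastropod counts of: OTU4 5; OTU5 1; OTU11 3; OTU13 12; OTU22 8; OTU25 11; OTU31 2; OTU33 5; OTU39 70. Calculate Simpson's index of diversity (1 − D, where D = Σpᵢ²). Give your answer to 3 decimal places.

Total N = 5+1+3+12+8+11+2+5+70 = 117, so the proportions are 0.04274, 0.00855, 0.02564, 0.10256, 0.06838, 0.09402, 0.01709, 0.04274, 0.59829 (working shown to 5 dp, full precision carried).
D = 0.04274² + 0.00855² + 0.02564² + 0.10256² + 0.06838² + 0.09402² + 0.01709² + 0.04274² + 0.59829² = 0.00183 + 0.00007 + 0.00066 + 0.01052 + 0.00468 + 0.00884 + 0.00029 + 0.00183 + 0.35795 = 0.38666.
So 1 − D = 0.61334, i.e. 0.613 to 3 decimal places.

0.613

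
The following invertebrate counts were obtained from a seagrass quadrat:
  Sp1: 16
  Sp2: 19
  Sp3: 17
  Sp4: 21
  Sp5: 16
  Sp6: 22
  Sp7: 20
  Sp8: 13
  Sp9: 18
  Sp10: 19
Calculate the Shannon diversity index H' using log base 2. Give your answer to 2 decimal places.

Total N = 16+19+17+21+16+22+20+13+18+19 = 181, so the proportions are 0.0884, 0.105, 0.0939, 0.116, 0.0884, 0.1215, 0.1105, 0.0718, 0.0994, 0.105 (working shown to 4 dp, full precision carried).
Each pᵢ log₂ pᵢ term: 0.0884×(-3.4998)=-0.3094, 0.105×(-3.2519)=-0.3414, 0.0939×(-3.4124)=-0.3205, 0.116×(-3.1075)=-0.3605, 0.0884×(-3.4998)=-0.3094, 0.1215×(-3.0404)=-0.3696, 0.1105×(-3.1779)=-0.3512, 0.0718×(-3.7994)=-0.2729, 0.0994×(-3.3299)=-0.3312, 0.105×(-3.2519)=-0.3414.
Sum = -3.3073, so H' = 3.31.

3.31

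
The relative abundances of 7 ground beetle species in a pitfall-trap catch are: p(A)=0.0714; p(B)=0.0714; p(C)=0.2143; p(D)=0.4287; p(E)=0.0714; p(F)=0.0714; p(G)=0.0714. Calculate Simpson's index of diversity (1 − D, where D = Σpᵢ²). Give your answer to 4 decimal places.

D = 0.0714² + 0.0714² + 0.2143² + 0.4287² + 0.0714² + 0.0714² + 0.0714² = 0.005098 + 0.005098 + 0.045924 + 0.183784 + 0.005098 + 0.005098 + 0.005098 = 0.255198 (working shown to 6 dp, full precision carried).
So 1 − D = 0.744802, i.e. 0.7448 to 4 decimal places.

0.7448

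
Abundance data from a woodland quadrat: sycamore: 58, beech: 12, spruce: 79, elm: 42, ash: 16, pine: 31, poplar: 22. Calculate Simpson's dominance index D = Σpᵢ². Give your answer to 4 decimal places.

0.1955

Total N = 58+12+79+42+16+31+22 = 260, so the proportions are 0.223077, 0.046154, 0.303846, 0.161538, 0.061538, 0.119231, 0.084615 (working shown to 6 dp, full precision carried).
D = 0.223077² + 0.046154² + 0.303846² + 0.161538² + 0.061538² + 0.119231² + 0.084615² = 0.049763 + 0.002130 + 0.092322 + 0.026095 + 0.003787 + 0.014216 + 0.007160 = 0.195473.
To 4 decimal places, D = 0.1955.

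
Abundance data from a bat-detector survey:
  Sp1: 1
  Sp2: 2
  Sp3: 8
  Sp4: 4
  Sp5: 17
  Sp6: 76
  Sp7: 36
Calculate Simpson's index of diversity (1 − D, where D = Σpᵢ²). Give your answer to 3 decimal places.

Total N = 1+2+8+4+17+76+36 = 144, so the proportions are 0.00694, 0.01389, 0.05556, 0.02778, 0.11806, 0.52778, 0.25 (working shown to 5 dp, full precision carried).
D = 0.00694² + 0.01389² + 0.05556² + 0.02778² + 0.11806² + 0.52778² + 0.25² = 0.00005 + 0.00019 + 0.00309 + 0.00077 + 0.01394 + 0.27855 + 0.06250 = 0.35909.
So 1 − D = 0.64091, i.e. 0.641 to 3 decimal places.

0.641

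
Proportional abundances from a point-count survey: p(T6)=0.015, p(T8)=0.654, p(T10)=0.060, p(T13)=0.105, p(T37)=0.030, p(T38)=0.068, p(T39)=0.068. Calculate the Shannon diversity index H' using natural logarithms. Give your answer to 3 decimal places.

Each pᵢ ln pᵢ term (working shown to 5 dp, full precision carried): 0.015×(-4.19971)=-0.06300, 0.654×(-0.42465)=-0.27772, 0.06×(-2.81341)=-0.16880, 0.105×(-2.25379)=-0.23665, 0.03×(-3.50656)=-0.10520, 0.068×(-2.68825)=-0.18280, 0.068×(-2.68825)=-0.18280.
Sum = -1.21697, so H' = 1.217.

1.217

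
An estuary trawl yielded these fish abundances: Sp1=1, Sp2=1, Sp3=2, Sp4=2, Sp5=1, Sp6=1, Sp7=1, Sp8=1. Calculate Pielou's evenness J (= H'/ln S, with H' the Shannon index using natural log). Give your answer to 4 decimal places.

0.9740

Total N = 1+1+2+2+1+1+1+1 = 10, so the proportions are 0.1, 0.1, 0.2, 0.2, 0.1, 0.1, 0.1, 0.1 (working shown to 6 dp, full precision carried).
H' = −Σ pᵢ ln pᵢ = −((-0.230259) + (-0.230259) + (-0.321888) + (-0.321888) + (-0.230259) + (-0.230259) + (-0.230259) + (-0.230259)) = 2.025326.
With S = 8 species, ln S = 2.079442, so J = 2.025326/2.079442 = 0.973976, i.e. 0.9740 to 4 decimal places.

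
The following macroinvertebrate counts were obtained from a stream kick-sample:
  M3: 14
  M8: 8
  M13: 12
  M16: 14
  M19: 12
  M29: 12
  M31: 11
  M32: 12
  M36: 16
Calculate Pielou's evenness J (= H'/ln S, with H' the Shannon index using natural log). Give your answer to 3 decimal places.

Total N = 14+8+12+14+12+12+11+12+16 = 111, so the proportions are 0.12613, 0.07207, 0.10811, 0.12613, 0.10811, 0.10811, 0.0991, 0.10811, 0.14414 (working shown to 5 dp, full precision carried).
H' = −Σ pᵢ ln pᵢ = −((-0.26114) + (-0.18956) + (-0.24050) + (-0.26114) + (-0.24050) + (-0.24050) + (-0.22908) + (-0.24050) + (-0.27920)) = 2.18212.
With S = 9 species, ln S = 2.19722, so J = 2.18212/2.19722 = 0.99312, i.e. 0.993 to 3 decimal places.

0.993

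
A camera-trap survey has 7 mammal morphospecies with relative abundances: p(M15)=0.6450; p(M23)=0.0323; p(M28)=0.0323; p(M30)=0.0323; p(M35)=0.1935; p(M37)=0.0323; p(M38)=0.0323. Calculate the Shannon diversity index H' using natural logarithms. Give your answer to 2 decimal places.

Each pᵢ ln pᵢ term (working shown to 4 dp, full precision carried): 0.645×(-0.4385)=-0.2828, 0.0323×(-3.4327)=-0.1109, 0.0323×(-3.4327)=-0.1109, 0.0323×(-3.4327)=-0.1109, 0.1935×(-1.6425)=-0.3178, 0.0323×(-3.4327)=-0.1109, 0.0323×(-3.4327)=-0.1109.
Sum = -1.1550, so H' = 1.16.

1.16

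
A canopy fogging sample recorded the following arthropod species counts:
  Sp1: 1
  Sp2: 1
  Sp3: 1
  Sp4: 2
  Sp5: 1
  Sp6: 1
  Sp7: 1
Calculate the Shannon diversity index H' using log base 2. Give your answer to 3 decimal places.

Total N = 1+1+1+2+1+1+1 = 8, so the proportions are 0.125, 0.125, 0.125, 0.25, 0.125, 0.125, 0.125 (working shown to 5 dp, full precision carried).
Each pᵢ log₂ pᵢ term: 0.125×(-3.00000)=-0.37500, 0.125×(-3.00000)=-0.37500, 0.125×(-3.00000)=-0.37500, 0.25×(-2.00000)=-0.50000, 0.125×(-3.00000)=-0.37500, 0.125×(-3.00000)=-0.37500, 0.125×(-3.00000)=-0.37500.
Sum = -2.75000, so H' = 2.750.

2.750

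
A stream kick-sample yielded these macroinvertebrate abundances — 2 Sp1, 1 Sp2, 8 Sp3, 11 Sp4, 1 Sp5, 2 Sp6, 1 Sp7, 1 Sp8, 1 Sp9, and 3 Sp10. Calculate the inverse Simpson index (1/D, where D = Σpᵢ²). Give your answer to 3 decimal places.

Total N = 2+1+8+11+1+2+1+1+1+3 = 31, so the proportions are 0.0645161, 0.0322581, 0.2580645, 0.3548387, 0.0322581, 0.0645161, 0.0322581, 0.0322581, 0.0322581, 0.0967742 (working shown to 7 dp, full precision carried).
D = 0.0645161² + 0.0322581² + 0.2580645² + 0.3548387² + 0.0322581² + 0.0645161² + 0.0322581² + 0.0322581² + 0.0322581² + 0.0967742² = 0.0041623 + 0.0010406 + 0.0665973 + 0.1259105 + 0.0010406 + 0.0041623 + 0.0010406 + 0.0010406 + 0.0010406 + 0.0093652 = 0.2154006.
So 1/D = 4.64251, i.e. 4.643 to 3 decimal places.

4.643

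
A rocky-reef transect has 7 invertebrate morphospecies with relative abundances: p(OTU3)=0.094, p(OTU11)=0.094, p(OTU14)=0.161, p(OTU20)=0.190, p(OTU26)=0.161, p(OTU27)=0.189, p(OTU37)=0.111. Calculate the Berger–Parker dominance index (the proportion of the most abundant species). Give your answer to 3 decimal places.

The largest proportion is 0.19, i.e. d = 0.190 to 3 decimal places.

0.190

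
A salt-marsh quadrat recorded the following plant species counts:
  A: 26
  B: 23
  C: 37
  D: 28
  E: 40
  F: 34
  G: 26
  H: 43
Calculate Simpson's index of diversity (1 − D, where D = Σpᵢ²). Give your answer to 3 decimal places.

Total N = 26+23+37+28+40+34+26+43 = 257, so the proportions are 0.10117, 0.08949, 0.14397, 0.10895, 0.15564, 0.1323, 0.10117, 0.16732 (working shown to 5 dp, full precision carried).
D = 0.10117² + 0.08949² + 0.14397² + 0.10895² + 0.15564² + 0.1323² + 0.10117² + 0.16732² = 0.01023 + 0.00801 + 0.02073 + 0.01187 + 0.02422 + 0.01750 + 0.01023 + 0.02799 = 0.13080.
So 1 − D = 0.86920, i.e. 0.869 to 3 decimal places.

0.869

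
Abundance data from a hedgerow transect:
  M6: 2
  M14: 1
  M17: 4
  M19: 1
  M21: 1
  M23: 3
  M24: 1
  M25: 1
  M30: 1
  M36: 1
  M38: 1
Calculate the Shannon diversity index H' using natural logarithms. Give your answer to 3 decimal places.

2.232

Total N = 2+1+4+1+1+3+1+1+1+1+1 = 17, so the proportions are 0.11765, 0.05882, 0.23529, 0.05882, 0.05882, 0.17647, 0.05882, 0.05882, 0.05882, 0.05882, 0.05882 (working shown to 5 dp, full precision carried).
Each pᵢ ln pᵢ term: 0.11765×(-2.14007)=-0.25177, 0.05882×(-2.83321)=-0.16666, 0.23529×(-1.44692)=-0.34045, 0.05882×(-2.83321)=-0.16666, 0.05882×(-2.83321)=-0.16666, 0.17647×(-1.73460)=-0.30611, 0.05882×(-2.83321)=-0.16666, 0.05882×(-2.83321)=-0.16666, 0.05882×(-2.83321)=-0.16666, 0.05882×(-2.83321)=-0.16666, 0.05882×(-2.83321)=-0.16666.
Sum = -2.23161, so H' = 2.232.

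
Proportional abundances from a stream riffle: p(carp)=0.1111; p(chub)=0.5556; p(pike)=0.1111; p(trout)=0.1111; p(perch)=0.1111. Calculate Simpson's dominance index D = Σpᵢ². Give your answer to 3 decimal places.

D = 0.1111² + 0.5556² + 0.1111² + 0.1111² + 0.1111² = 0.01234 + 0.30869 + 0.01234 + 0.01234 + 0.01234 = 0.35806 (working shown to 5 dp, full precision carried).
To 3 decimal places, D = 0.358.

0.358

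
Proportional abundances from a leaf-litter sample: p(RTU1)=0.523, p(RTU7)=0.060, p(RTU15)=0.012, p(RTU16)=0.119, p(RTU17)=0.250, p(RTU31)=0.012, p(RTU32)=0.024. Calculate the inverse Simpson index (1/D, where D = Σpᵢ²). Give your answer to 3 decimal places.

2.820

D = 0.523² + 0.06² + 0.012² + 0.119² + 0.25² + 0.012² + 0.024² = 0.273529 + 0.003600 + 0.000144 + 0.014161 + 0.062500 + 0.000144 + 0.000576 = 0.354654 (working shown to 6 dp, full precision carried).
So 1/D = 2.81965, i.e. 2.820 to 3 decimal places.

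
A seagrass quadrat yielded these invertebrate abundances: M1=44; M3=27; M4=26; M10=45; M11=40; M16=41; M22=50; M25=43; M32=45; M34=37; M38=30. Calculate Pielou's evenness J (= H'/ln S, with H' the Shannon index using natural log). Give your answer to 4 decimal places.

0.9916

Total N = 44+27+26+45+40+41+50+43+45+37+30 = 428, so the proportions are 0.102804, 0.063084, 0.060748, 0.10514, 0.093458, 0.095794, 0.116822, 0.100467, 0.10514, 0.086449, 0.070093 (working shown to 6 dp, full precision carried).
H' = −Σ pᵢ ln pᵢ = −((-0.233872) + (-0.174319) + (-0.170156) + (-0.236824) + (-0.221518) + (-0.224691) + (-0.250829) + (-0.230866) + (-0.236824) + (-0.211644) + (-0.186303)) = 2.377847.
With S = 11 species, ln S = 2.397895, so J = 2.377847/2.397895 = 0.991639, i.e. 0.9916 to 4 decimal places.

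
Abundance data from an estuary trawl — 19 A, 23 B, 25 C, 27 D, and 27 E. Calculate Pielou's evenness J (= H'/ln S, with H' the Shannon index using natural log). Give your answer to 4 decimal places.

Total N = 19+23+25+27+27 = 121, so the proportions are 0.157025, 0.190083, 0.206612, 0.22314, 0.22314 (working shown to 6 dp, full precision carried).
H' = −Σ pᵢ ln pᵢ = −((-0.290708) + (-0.315594) + (-0.325809) + (-0.334700) + (-0.334700)) = 1.601511.
With S = 5 species, ln S = 1.609438, so J = 1.601511/1.609438 = 0.995075, i.e. 0.9951 to 4 decimal places.

0.9951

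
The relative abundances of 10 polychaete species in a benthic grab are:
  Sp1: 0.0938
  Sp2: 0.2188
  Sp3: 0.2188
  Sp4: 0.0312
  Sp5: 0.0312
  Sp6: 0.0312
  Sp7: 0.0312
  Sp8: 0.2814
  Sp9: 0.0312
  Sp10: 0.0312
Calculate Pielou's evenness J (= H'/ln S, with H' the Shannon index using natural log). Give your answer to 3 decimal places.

H' = −Σ pᵢ ln pᵢ = −((-0.22199) + (-0.33249) + (-0.33249) + (-0.10818) + (-0.10818) + (-0.10818) + (-0.10818) + (-0.35681) + (-0.10818) + (-0.10818)) = 1.89286 (working shown to 5 dp, full precision carried).
With S = 10 species, ln S = 2.30259, so J = 1.89286/2.30259 = 0.82206, i.e. 0.822 to 3 decimal places.

0.822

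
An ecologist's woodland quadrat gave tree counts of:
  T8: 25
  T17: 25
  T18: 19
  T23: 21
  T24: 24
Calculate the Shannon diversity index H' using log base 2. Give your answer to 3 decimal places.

2.314

Total N = 25+25+19+21+24 = 114, so the proportions are 0.2193, 0.2193, 0.16667, 0.18421, 0.21053 (working shown to 5 dp, full precision carried).
Each pᵢ log₂ pᵢ term: 0.2193×(-2.18903)=-0.48005, 0.2193×(-2.18903)=-0.48005, 0.16667×(-2.58496)=-0.43083, 0.18421×(-2.44057)=-0.44958, 0.21053×(-2.24793)=-0.47325.
Sum = -2.31376, so H' = 2.314.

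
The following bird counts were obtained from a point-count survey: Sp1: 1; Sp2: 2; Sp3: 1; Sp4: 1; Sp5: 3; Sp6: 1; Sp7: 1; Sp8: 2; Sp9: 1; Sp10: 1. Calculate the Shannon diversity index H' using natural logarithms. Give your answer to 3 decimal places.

Total N = 1+2+1+1+3+1+1+2+1+1 = 14, so the proportions are 0.07143, 0.14286, 0.07143, 0.07143, 0.21429, 0.07143, 0.07143, 0.14286, 0.07143, 0.07143 (working shown to 5 dp, full precision carried).
Each pᵢ ln pᵢ term: 0.07143×(-2.63906)=-0.18850, 0.14286×(-1.94591)=-0.27799, 0.07143×(-2.63906)=-0.18850, 0.07143×(-2.63906)=-0.18850, 0.21429×(-1.54045)=-0.33010, 0.07143×(-2.63906)=-0.18850, 0.07143×(-2.63906)=-0.18850, 0.14286×(-1.94591)=-0.27799, 0.07143×(-2.63906)=-0.18850, 0.07143×(-2.63906)=-0.18850.
Sum = -2.20560, so H' = 2.206.

2.206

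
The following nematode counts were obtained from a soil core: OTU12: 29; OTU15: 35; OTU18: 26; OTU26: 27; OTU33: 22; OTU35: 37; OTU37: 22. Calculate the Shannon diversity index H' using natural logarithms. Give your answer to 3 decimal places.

Total N = 29+35+26+27+22+37+22 = 198, so the proportions are 0.14646, 0.17677, 0.13131, 0.13636, 0.11111, 0.18687, 0.11111 (working shown to 5 dp, full precision carried).
Each pᵢ ln pᵢ term: 0.14646×(-1.92097)=-0.28135, 0.17677×(-1.73292)=-0.30632, 0.13131×(-2.03017)=-0.26659, 0.13636×(-1.99243)=-0.27170, 0.11111×(-2.19722)=-0.24414, 0.18687×(-1.67735)=-0.31344, 0.11111×(-2.19722)=-0.24414.
Sum = -1.92768, so H' = 1.928.

1.928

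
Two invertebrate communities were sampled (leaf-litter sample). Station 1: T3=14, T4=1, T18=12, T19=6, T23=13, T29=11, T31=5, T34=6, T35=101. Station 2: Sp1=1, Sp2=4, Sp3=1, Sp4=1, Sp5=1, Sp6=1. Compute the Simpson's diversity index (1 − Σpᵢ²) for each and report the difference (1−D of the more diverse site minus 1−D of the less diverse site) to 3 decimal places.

Station 1: N=169, proportions 0.0828402, 0.0059172, 0.0710059, 0.035503, 0.0769231, 0.0650888, 0.0295858, 0.035503, 0.5976331, giving 1−D = 0.6173453 (working shown to 7 dp, full precision carried).
Station 2: N=9, proportions 0.1111111, 0.4444444, 0.1111111, 0.1111111, 0.1111111, 0.1111111, giving 1−D = 0.7407407.
Difference = |0.6173453 − 0.7407407| = 0.1233954, i.e. 0.123 to 3 decimal places.

0.123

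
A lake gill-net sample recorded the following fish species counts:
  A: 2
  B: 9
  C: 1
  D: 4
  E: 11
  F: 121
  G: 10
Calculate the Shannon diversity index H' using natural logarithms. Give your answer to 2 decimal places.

0.91

Total N = 2+9+1+4+11+121+10 = 158, so the proportions are 0.0127, 0.057, 0.0063, 0.0253, 0.0696, 0.7658, 0.0633 (working shown to 4 dp, full precision carried).
Each pᵢ ln pᵢ term: 0.0127×(-4.3694)=-0.0553, 0.057×(-2.8654)=-0.1632, 0.0063×(-5.0626)=-0.0320, 0.0253×(-3.6763)=-0.0931, 0.0696×(-2.6647)=-0.1855, 0.7658×(-0.2668)=-0.2043, 0.0633×(-2.7600)=-0.1747.
Sum = -0.9082, so H' = 0.91.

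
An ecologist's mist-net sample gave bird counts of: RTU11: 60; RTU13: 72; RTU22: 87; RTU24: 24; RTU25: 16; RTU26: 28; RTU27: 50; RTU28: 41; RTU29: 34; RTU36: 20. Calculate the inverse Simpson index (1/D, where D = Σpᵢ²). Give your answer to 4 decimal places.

7.8724

Total N = 60+72+87+24+16+28+50+41+34+20 = 432, so the proportions are 0.13888889, 0.16666667, 0.20138889, 0.05555556, 0.03703704, 0.06481481, 0.11574074, 0.09490741, 0.0787037, 0.0462963 (working shown to 8 dp, full precision carried).
D = 0.13888889² + 0.16666667² + 0.20138889² + 0.05555556² + 0.03703704² + 0.06481481² + 0.11574074² + 0.09490741² + 0.0787037² + 0.0462963² = 0.01929012 + 0.02777778 + 0.04055748 + 0.00308642 + 0.00137174 + 0.00420096 + 0.01339592 + 0.00900742 + 0.00619427 + 0.00214335 = 0.12702546.
So 1/D = 7.872437, i.e. 7.8724 to 4 decimal places.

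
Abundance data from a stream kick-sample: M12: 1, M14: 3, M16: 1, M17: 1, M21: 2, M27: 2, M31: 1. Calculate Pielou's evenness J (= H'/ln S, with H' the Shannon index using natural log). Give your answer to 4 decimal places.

0.9488

Total N = 1+3+1+1+2+2+1 = 11, so the proportions are 0.090909, 0.272727, 0.090909, 0.090909, 0.181818, 0.181818, 0.090909 (working shown to 6 dp, full precision carried).
H' = −Σ pᵢ ln pᵢ = −((-0.217990) + (-0.354350) + (-0.217990) + (-0.217990) + (-0.309954) + (-0.309954) + (-0.217990)) = 1.846220.
With S = 7 species, ln S = 1.945910, so J = 1.846220/1.945910 = 0.948770, i.e. 0.9488 to 4 decimal places.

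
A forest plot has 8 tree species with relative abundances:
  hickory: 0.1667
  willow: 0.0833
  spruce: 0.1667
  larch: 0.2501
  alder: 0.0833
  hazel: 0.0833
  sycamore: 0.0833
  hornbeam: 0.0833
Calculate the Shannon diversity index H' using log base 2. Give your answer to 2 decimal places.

2.86

Each pᵢ log₂ pᵢ term (working shown to 4 dp, full precision carried): 0.1667×(-2.5847)=-0.4309, 0.0833×(-3.5855)=-0.2987, 0.1667×(-2.5847)=-0.4309, 0.2501×(-1.9994)=-0.5001, 0.0833×(-3.5855)=-0.2987, 0.0833×(-3.5855)=-0.2987, 0.0833×(-3.5855)=-0.2987, 0.0833×(-3.5855)=-0.2987.
Sum = -2.8552, so H' = 2.86.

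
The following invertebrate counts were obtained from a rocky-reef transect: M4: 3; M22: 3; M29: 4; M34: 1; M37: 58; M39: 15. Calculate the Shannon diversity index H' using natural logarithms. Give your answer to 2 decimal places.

1.00

Total N = 3+3+4+1+58+15 = 84, so the proportions are 0.0357, 0.0357, 0.0476, 0.0119, 0.6905, 0.1786 (working shown to 4 dp, full precision carried).
Each pᵢ ln pᵢ term: 0.0357×(-3.3322)=-0.1190, 0.0357×(-3.3322)=-0.1190, 0.0476×(-3.0445)=-0.1450, 0.0119×(-4.4308)=-0.0527, 0.6905×(-0.3704)=-0.2557, 0.1786×(-1.7228)=-0.3076.
Sum = -0.9991, so H' = 1.00.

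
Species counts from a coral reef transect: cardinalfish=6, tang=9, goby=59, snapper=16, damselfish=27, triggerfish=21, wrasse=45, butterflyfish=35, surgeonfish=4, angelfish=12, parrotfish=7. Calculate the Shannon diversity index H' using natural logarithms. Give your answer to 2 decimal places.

Total N = 6+9+59+16+27+21+45+35+4+12+7 = 241, so the proportions are 0.0249, 0.0373, 0.2448, 0.0664, 0.112, 0.0871, 0.1867, 0.1452, 0.0166, 0.0498, 0.029 (working shown to 4 dp, full precision carried).
Each pᵢ ln pᵢ term: 0.0249×(-3.6930)=-0.0919, 0.0373×(-3.2876)=-0.1228, 0.2448×(-1.4073)=-0.3445, 0.0664×(-2.7122)=-0.1801, 0.112×(-2.1890)=-0.2452, 0.0871×(-2.4403)=-0.2126, 0.1867×(-1.6781)=-0.3133, 0.1452×(-1.9294)=-0.2802, 0.0166×(-4.0985)=-0.0680, 0.0498×(-2.9999)=-0.1494, 0.029×(-3.5389)=-0.1028.
Sum = -2.1109, so H' = 2.11.

2.11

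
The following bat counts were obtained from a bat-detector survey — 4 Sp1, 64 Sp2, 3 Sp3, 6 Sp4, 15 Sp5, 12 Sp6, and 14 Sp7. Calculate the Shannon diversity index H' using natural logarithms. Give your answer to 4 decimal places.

1.4389

Total N = 4+64+3+6+15+12+14 = 118, so the proportions are 0.033898, 0.542373, 0.025424, 0.050847, 0.127119, 0.101695, 0.118644 (working shown to 6 dp, full precision carried).
Each pᵢ ln pᵢ term: 0.033898×(-3.384390)=-0.114725, 0.542373×(-0.611802)=-0.331825, 0.025424×(-3.672072)=-0.093358, 0.050847×(-2.978925)=-0.151471, 0.127119×(-2.062634)=-0.262199, 0.101695×(-2.285778)=-0.232452, 0.118644×(-2.131627)=-0.252905.
Sum = -1.438934, so H' = 1.4389.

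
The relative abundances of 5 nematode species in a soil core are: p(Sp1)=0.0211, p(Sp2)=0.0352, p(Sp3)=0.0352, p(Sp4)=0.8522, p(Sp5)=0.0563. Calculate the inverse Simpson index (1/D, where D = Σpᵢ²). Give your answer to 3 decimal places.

D = 0.0211² + 0.0352² + 0.0352² + 0.8522² + 0.0563² = 0.000445 + 0.001239 + 0.001239 + 0.726245 + 0.003170 = 0.732338 (working shown to 6 dp, full precision carried).
So 1/D = 1.36549, i.e. 1.365 to 3 decimal places.

1.365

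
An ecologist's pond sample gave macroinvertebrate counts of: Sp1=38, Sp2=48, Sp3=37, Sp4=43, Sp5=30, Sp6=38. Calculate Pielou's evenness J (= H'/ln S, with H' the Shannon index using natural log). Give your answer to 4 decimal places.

0.9943

Total N = 38+48+37+43+30+38 = 234, so the proportions are 0.162393, 0.205128, 0.15812, 0.183761, 0.128205, 0.162393 (working shown to 6 dp, full precision carried).
H' = −Σ pᵢ ln pᵢ = −((-0.295188) + (-0.324948) + (-0.291636) + (-0.311313) + (-0.263349) + (-0.295188)) = 1.781622.
With S = 6 species, ln S = 1.791759, so J = 1.781622/1.791759 = 0.994342, i.e. 0.9943 to 4 decimal places.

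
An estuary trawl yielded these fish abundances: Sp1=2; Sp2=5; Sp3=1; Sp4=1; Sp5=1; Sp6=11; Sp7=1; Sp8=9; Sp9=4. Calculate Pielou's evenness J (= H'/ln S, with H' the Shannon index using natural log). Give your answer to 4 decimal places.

Total N = 2+5+1+1+1+11+1+9+4 = 35, so the proportions are 0.057143, 0.142857, 0.028571, 0.028571, 0.028571, 0.314286, 0.028571, 0.257143, 0.114286 (working shown to 6 dp, full precision carried).
H' = −Σ pᵢ ln pᵢ = −((-0.163554) + (-0.277987) + (-0.101581) + (-0.101581) + (-0.101581) + (-0.363771) + (-0.101581) + (-0.349232) + (-0.247892)) = 1.808761.
With S = 9 species, ln S = 2.197225, so J = 1.808761/2.197225 = 0.823203, i.e. 0.8232 to 4 decimal places.

0.8232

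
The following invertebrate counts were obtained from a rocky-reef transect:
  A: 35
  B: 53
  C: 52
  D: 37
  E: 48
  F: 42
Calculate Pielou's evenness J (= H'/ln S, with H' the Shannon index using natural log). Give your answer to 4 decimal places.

0.9930

Total N = 35+53+52+37+48+42 = 267, so the proportions are 0.131086, 0.198502, 0.194757, 0.138577, 0.179775, 0.157303 (working shown to 6 dp, full precision carried).
H' = −Σ pᵢ ln pᵢ = −((-0.266354) + (-0.320969) + (-0.318623) + (-0.273874) + (-0.308503) + (-0.290945)) = 1.779267.
With S = 6 species, ln S = 1.791759, so J = 1.779267/1.791759 = 0.993028, i.e. 0.9930 to 4 decimal places.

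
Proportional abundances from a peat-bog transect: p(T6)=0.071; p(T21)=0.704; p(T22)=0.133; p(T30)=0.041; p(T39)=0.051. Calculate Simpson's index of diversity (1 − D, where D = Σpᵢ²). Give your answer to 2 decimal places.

D = 0.071² + 0.704² + 0.133² + 0.041² + 0.051² = 0.0050 + 0.4956 + 0.0177 + 0.0017 + 0.0026 = 0.5226 (working shown to 4 dp, full precision carried).
So 1 − D = 0.4774, i.e. 0.48 to 2 decimal places.

0.48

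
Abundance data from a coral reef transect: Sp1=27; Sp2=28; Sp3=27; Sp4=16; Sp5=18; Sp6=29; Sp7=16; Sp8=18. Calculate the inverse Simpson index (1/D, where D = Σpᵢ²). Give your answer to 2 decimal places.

7.55

Total N = 27+28+27+16+18+29+16+18 = 179, so the proportions are 0.150838, 0.156425, 0.150838, 0.089385, 0.100559, 0.162011, 0.089385, 0.100559 (working shown to 6 dp, full precision carried).
D = 0.150838² + 0.156425² + 0.150838² + 0.089385² + 0.100559² + 0.162011² + 0.089385² + 0.100559² = 0.022752 + 0.024469 + 0.022752 + 0.007990 + 0.010112 + 0.026248 + 0.007990 + 0.010112 = 0.132424.
So 1/D = 7.5515, i.e. 7.55 to 2 decimal places.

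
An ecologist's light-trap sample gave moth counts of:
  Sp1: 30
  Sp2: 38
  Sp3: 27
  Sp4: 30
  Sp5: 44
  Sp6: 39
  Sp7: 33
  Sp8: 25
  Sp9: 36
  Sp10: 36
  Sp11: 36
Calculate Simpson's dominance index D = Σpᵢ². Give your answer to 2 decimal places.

0.09

Total N = 30+38+27+30+44+39+33+25+36+36+36 = 374, so the proportions are 0.0802, 0.1016, 0.0722, 0.0802, 0.1176, 0.1043, 0.0882, 0.0668, 0.0963, 0.0963, 0.0963 (working shown to 4 dp, full precision carried).
D = 0.0802² + 0.1016² + 0.0722² + 0.0802² + 0.1176² + 0.1043² + 0.0882² + 0.0668² + 0.0963² + 0.0963² + 0.0963² = 0.0064 + 0.0103 + 0.0052 + 0.0064 + 0.0138 + 0.0109 + 0.0078 + 0.0045 + 0.0093 + 0.0093 + 0.0093 = 0.0932.
To 2 decimal places, D = 0.09.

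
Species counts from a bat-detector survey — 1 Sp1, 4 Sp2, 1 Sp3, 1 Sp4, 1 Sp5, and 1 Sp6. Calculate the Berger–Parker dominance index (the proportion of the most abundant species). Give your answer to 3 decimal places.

Total N = 1+4+1+1+1+1 = 9, so the proportions are 0.11111, 0.44444, 0.11111, 0.11111, 0.11111, 0.11111 (working shown to 5 dp, full precision carried).
The largest proportion is 0.44444, i.e. d = 0.444 to 3 decimal places.

0.444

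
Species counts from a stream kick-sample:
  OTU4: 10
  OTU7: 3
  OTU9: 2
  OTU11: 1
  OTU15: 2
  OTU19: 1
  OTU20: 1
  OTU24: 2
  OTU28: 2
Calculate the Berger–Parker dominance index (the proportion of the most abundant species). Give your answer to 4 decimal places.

0.4167

Total N = 10+3+2+1+2+1+1+2+2 = 24, so the proportions are 0.416667, 0.125, 0.083333, 0.041667, 0.083333, 0.041667, 0.041667, 0.083333, 0.083333 (working shown to 6 dp, full precision carried).
The largest proportion is 0.416667, i.e. d = 0.4167 to 4 decimal places.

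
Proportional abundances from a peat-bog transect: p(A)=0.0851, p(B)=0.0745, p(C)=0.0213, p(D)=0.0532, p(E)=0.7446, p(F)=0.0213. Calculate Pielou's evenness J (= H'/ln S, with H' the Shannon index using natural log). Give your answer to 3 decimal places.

H' = −Σ pᵢ ln pᵢ = −((-0.20968) + (-0.19347) + (-0.08198) + (-0.15607) + (-0.21959) + (-0.08198)) = 0.94278 (working shown to 5 dp, full precision carried).
With S = 6 species, ln S = 1.79176, so J = 0.94278/1.79176 = 0.52618, i.e. 0.526 to 3 decimal places.

0.526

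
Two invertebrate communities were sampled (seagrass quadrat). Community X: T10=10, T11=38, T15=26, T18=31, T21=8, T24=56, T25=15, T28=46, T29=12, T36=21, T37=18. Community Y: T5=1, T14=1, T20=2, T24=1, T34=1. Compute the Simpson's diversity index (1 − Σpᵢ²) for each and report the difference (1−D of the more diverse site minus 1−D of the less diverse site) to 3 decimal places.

0.100

Community X: N=281, proportions 0.03559, 0.13523, 0.09253, 0.11032, 0.02847, 0.19929, 0.05338, 0.1637, 0.0427, 0.07473, 0.06406, giving 1−D = 0.87803 (working shown to 5 dp, full precision carried).
Community Y: N=6, proportions 0.16667, 0.16667, 0.33333, 0.16667, 0.16667, giving 1−D = 0.77778.
Difference = |0.87803 − 0.77778| = 0.10025, i.e. 0.100 to 3 decimal places.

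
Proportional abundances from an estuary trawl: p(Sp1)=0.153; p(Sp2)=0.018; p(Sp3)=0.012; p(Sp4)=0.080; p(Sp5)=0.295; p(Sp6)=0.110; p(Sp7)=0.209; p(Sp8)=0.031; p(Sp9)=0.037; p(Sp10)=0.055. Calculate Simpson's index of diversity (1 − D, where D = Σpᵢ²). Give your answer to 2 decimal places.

0.82

D = 0.153² + 0.018² + 0.012² + 0.08² + 0.295² + 0.11² + 0.209² + 0.031² + 0.037² + 0.055² = 0.0234 + 0.0003 + 0.0001 + 0.0064 + 0.0870 + 0.0121 + 0.0437 + 0.0010 + 0.0014 + 0.0030 = 0.1784 (working shown to 4 dp, full precision carried).
So 1 − D = 0.8216, i.e. 0.82 to 2 decimal places.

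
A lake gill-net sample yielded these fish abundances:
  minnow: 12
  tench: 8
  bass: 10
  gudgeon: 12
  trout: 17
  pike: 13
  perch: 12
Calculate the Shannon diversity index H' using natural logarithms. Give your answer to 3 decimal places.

Total N = 12+8+10+12+17+13+12 = 84, so the proportions are 0.14286, 0.09524, 0.11905, 0.14286, 0.20238, 0.15476, 0.14286 (working shown to 5 dp, full precision carried).
Each pᵢ ln pᵢ term: 0.14286×(-1.94591)=-0.27799, 0.09524×(-2.35138)=-0.22394, 0.11905×(-2.12823)=-0.25336, 0.14286×(-1.94591)=-0.27799, 0.20238×(-1.59760)=-0.32332, 0.15476×(-1.86587)=-0.28877, 0.14286×(-1.94591)=-0.27799.
Sum = -1.92335, so H' = 1.923.

1.923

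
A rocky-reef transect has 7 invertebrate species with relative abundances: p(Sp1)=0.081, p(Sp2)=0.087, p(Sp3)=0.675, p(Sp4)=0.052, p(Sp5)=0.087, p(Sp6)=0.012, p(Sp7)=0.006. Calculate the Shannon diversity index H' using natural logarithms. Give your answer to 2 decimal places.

1.13

Each pᵢ ln pᵢ term (working shown to 4 dp, full precision carried): 0.081×(-2.5133)=-0.2036, 0.087×(-2.4418)=-0.2124, 0.675×(-0.3930)=-0.2653, 0.052×(-2.9565)=-0.1537, 0.087×(-2.4418)=-0.2124, 0.012×(-4.4228)=-0.0531, 0.006×(-5.1160)=-0.0307.
Sum = -1.1313, so H' = 1.13.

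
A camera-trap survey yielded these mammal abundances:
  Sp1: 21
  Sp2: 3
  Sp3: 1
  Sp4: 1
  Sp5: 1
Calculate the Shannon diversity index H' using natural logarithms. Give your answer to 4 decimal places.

0.8058

Total N = 21+3+1+1+1 = 27, so the proportions are 0.777778, 0.111111, 0.037037, 0.037037, 0.037037 (working shown to 6 dp, full precision carried).
Each pᵢ ln pᵢ term: 0.777778×(-0.251314)=-0.195467, 0.111111×(-2.197225)=-0.244136, 0.037037×(-3.295837)=-0.122068, 0.037037×(-3.295837)=-0.122068, 0.037037×(-3.295837)=-0.122068.
Sum = -0.805807, so H' = 0.8058.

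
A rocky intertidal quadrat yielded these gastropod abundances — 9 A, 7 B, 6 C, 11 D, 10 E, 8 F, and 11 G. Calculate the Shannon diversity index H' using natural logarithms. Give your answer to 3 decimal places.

1.925

Total N = 9+7+6+11+10+8+11 = 62, so the proportions are 0.14516, 0.1129, 0.09677, 0.17742, 0.16129, 0.12903, 0.17742 (working shown to 5 dp, full precision carried).
Each pᵢ ln pᵢ term: 0.14516×(-1.92991)=-0.28015, 0.1129×(-2.18122)=-0.24627, 0.09677×(-2.33537)=-0.22600, 0.17742×(-1.72924)=-0.30680, 0.16129×(-1.82455)=-0.29428, 0.12903×(-2.04769)=-0.26422, 0.17742×(-1.72924)=-0.30680.
Sum = -1.92452, so H' = 1.925.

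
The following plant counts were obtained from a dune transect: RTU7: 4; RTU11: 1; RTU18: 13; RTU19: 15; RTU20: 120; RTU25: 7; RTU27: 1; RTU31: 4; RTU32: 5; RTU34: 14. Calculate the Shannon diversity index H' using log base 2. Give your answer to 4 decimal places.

1.8926

Total N = 4+1+13+15+120+7+1+4+5+14 = 184, so the proportions are 0.021739, 0.005435, 0.070652, 0.081522, 0.652174, 0.038043, 0.005435, 0.021739, 0.027174, 0.076087 (working shown to 6 dp, full precision carried).
Each pᵢ log₂ pᵢ term: 0.021739×(-5.523562)=-0.120077, 0.005435×(-7.523562)=-0.040889, 0.070652×(-3.823122)=-0.270112, 0.081522×(-3.616671)=-0.294837, 0.652174×(-0.616671)=-0.402177, 0.038043×(-4.716207)=-0.179421, 0.005435×(-7.523562)=-0.040889, 0.021739×(-5.523562)=-0.120077, 0.027174×(-5.201634)=-0.141349, 0.076087×(-3.716207)=-0.282755.
Sum = -1.892583, so H' = 1.8926.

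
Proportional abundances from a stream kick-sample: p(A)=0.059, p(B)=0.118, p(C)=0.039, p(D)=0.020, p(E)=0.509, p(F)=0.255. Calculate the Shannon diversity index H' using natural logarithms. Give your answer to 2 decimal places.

1.32

Each pᵢ ln pᵢ term (working shown to 4 dp, full precision carried): 0.059×(-2.8302)=-0.1670, 0.118×(-2.1371)=-0.2522, 0.039×(-3.2442)=-0.1265, 0.02×(-3.9120)=-0.0782, 0.509×(-0.6753)=-0.3437, 0.255×(-1.3665)=-0.3485.
Sum = -1.3161, so H' = 1.32.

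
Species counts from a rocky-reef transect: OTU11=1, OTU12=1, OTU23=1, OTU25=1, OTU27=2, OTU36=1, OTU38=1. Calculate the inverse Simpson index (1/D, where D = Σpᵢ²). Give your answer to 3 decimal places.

Total N = 1+1+1+1+2+1+1 = 8, so the proportions are 0.125, 0.125, 0.125, 0.125, 0.25, 0.125, 0.125 (working shown to 7 dp, full precision carried).
D = 0.125² + 0.125² + 0.125² + 0.125² + 0.25² + 0.125² + 0.125² = 0.0156250 + 0.0156250 + 0.0156250 + 0.0156250 + 0.0625000 + 0.0156250 + 0.0156250 = 0.1562500.
So 1/D = 6.40000, i.e. 6.400 to 3 decimal places.

6.400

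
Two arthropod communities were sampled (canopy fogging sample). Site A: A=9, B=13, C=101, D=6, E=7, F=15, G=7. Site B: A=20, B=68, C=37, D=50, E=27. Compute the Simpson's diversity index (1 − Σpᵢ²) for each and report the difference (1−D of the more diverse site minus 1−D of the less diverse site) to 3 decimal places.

0.197

Site A: N=158, proportions 0.05696, 0.08228, 0.63924, 0.03797, 0.0443, 0.09494, 0.0443, giving 1−D = 0.56698 (working shown to 5 dp, full precision carried).
Site B: N=202, proportions 0.09901, 0.33663, 0.18317, 0.24752, 0.13366, giving 1−D = 0.76419.
Difference = |0.56698 − 0.76419| = 0.19721, i.e. 0.197 to 3 decimal places.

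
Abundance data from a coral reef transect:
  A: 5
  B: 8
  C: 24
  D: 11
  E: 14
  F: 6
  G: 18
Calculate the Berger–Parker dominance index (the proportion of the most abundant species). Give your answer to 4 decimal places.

Total N = 5+8+24+11+14+6+18 = 86, so the proportions are 0.05814, 0.093023, 0.27907, 0.127907, 0.162791, 0.069767, 0.209302 (working shown to 6 dp, full precision carried).
The largest proportion is 0.27907, i.e. d = 0.2791 to 4 decimal places.

0.2791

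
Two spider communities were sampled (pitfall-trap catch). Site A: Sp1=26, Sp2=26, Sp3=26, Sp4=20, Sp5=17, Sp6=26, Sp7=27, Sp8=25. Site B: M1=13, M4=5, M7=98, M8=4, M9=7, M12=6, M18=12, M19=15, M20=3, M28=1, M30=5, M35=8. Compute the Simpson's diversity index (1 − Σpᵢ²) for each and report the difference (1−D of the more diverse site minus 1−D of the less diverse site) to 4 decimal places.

0.2035

Site A: N=193, proportions 0.134715, 0.134715, 0.134715, 0.1036269, 0.0880829, 0.134715, 0.1398964, 0.1295337, giving 1−D = 0.8725603 (working shown to 7 dp, full precision carried).
Site B: N=177, proportions 0.0734463, 0.0282486, 0.5536723, 0.0225989, 0.039548, 0.0338983, 0.0677966, 0.0847458, 0.0169492, 0.0056497, 0.0282486, 0.0451977, giving 1−D = 0.6690925.
Difference = |0.8725603 − 0.6690925| = 0.2034678, i.e. 0.2035 to 4 decimal places.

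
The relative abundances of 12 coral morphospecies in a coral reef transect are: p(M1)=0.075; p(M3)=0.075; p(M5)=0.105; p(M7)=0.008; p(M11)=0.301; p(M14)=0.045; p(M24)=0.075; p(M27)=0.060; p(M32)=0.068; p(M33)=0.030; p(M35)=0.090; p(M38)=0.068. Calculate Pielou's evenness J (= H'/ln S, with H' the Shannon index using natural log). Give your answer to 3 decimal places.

0.892

H' = −Σ pᵢ ln pᵢ = −((-0.19427) + (-0.19427) + (-0.23665) + (-0.03863) + (-0.36139) + (-0.13955) + (-0.19427) + (-0.16880) + (-0.18280) + (-0.10520) + (-0.21672) + (-0.18280)) = 2.21535 (working shown to 5 dp, full precision carried).
With S = 12 species, ln S = 2.48491, so J = 2.21535/2.48491 = 0.89152, i.e. 0.892 to 3 decimal places.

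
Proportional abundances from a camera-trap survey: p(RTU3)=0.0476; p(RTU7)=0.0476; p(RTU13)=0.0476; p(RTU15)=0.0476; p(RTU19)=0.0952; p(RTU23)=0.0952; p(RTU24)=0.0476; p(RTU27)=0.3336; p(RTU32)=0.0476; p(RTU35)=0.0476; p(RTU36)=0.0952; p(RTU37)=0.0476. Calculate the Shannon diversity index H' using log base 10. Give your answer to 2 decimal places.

Each pᵢ log₁₀ pᵢ term (working shown to 4 dp, full precision carried): 0.0476×(-1.3224)=-0.0629, 0.0476×(-1.3224)=-0.0629, 0.0476×(-1.3224)=-0.0629, 0.0476×(-1.3224)=-0.0629, 0.0952×(-1.0214)=-0.0972, 0.0952×(-1.0214)=-0.0972, 0.0476×(-1.3224)=-0.0629, 0.3336×(-0.4768)=-0.1591, 0.0476×(-1.3224)=-0.0629, 0.0476×(-1.3224)=-0.0629, 0.0952×(-1.0214)=-0.0972, 0.0476×(-1.3224)=-0.0629.
Sum = -0.9543, so H' = 0.95.

0.95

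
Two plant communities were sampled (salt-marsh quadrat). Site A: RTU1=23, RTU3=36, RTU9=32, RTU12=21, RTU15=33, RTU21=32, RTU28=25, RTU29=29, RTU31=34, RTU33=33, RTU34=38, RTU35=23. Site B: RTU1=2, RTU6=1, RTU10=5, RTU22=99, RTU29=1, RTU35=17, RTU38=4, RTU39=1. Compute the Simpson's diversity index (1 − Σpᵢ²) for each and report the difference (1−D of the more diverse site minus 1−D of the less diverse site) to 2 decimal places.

0.51

Site A: N=359, proportions 0.0641, 0.1003, 0.0891, 0.0585, 0.0919, 0.0891, 0.0696, 0.0808, 0.0947, 0.0919, 0.1058, 0.0641, giving 1−D = 0.9140 (working shown to 4 dp, full precision carried).
Site B: N=130, proportions 0.0154, 0.0077, 0.0385, 0.7615, 0.0077, 0.1308, 0.0308, 0.0077, giving 1−D = 0.4001.
Difference = |0.9140 − 0.4001| = 0.5139, i.e. 0.51 to 2 decimal places.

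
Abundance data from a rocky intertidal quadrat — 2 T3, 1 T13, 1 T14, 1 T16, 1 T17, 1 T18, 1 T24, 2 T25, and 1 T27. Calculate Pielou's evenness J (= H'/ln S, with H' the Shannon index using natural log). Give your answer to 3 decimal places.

0.977

Total N = 2+1+1+1+1+1+1+2+1 = 11, so the proportions are 0.18182, 0.09091, 0.09091, 0.09091, 0.09091, 0.09091, 0.09091, 0.18182, 0.09091 (working shown to 5 dp, full precision carried).
H' = −Σ pᵢ ln pᵢ = −((-0.30995) + (-0.21799) + (-0.21799) + (-0.21799) + (-0.21799) + (-0.21799) + (-0.21799) + (-0.30995) + (-0.21799)) = 2.14584.
With S = 9 species, ln S = 2.19722, so J = 2.14584/2.19722 = 0.97661, i.e. 0.977 to 3 decimal places.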